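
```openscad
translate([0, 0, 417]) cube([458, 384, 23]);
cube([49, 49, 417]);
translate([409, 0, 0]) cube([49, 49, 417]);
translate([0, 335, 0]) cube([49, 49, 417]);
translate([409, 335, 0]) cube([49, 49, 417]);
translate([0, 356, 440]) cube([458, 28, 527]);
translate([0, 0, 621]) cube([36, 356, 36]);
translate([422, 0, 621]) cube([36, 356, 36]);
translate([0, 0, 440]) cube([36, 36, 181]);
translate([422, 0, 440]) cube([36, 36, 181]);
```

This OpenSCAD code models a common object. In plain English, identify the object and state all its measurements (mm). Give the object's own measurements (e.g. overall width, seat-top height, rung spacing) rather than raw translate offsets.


A chair. The seat is a 458×384×23 mm slab with its top at z = 440 mm, on four 49×49 mm corner legs (flush with the seat edges, standing on z = 0). A flat backrest 28 mm thick, 527 mm tall, spans the full seat width and rises from the seat top along its +y edge, rear face flush with the rear of the seat. Two armrests of 36×36 mm section run along each side from the seat's front edge to the front of the backrest, top faces 217 mm above the seat top and outer faces flush with the seat's x-edges; a 36×36 mm post under the front of each armrest stands on the seat at the front corner.


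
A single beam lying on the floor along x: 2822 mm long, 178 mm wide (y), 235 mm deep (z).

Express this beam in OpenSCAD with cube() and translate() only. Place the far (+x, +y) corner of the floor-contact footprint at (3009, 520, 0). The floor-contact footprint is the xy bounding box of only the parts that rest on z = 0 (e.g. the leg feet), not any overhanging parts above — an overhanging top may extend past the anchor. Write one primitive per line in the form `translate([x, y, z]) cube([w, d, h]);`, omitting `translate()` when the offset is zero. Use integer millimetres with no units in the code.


translate([187, 342, 0]) cube([2822, 178, 235]);


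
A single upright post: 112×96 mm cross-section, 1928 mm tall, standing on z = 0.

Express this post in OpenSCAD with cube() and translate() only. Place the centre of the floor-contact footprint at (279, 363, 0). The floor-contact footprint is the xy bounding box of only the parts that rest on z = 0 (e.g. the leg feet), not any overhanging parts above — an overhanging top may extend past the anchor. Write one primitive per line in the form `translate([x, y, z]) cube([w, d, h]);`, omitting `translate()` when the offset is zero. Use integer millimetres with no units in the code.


translate([223, 315, 0]) cube([112, 96, 1928]);


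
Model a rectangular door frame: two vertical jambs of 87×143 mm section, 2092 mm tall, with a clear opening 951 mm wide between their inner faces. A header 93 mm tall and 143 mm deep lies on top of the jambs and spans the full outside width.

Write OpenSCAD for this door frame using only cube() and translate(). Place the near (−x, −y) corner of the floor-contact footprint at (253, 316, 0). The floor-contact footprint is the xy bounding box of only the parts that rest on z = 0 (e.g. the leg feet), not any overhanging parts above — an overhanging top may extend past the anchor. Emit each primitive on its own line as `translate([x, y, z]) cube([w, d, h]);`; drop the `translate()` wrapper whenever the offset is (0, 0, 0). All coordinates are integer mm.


translate([253, 316, 0]) cube([87, 143, 2092]);
translate([1291, 316, 0]) cube([87, 143, 2092]);
translate([253, 316, 2092]) cube([1125, 143, 93]);


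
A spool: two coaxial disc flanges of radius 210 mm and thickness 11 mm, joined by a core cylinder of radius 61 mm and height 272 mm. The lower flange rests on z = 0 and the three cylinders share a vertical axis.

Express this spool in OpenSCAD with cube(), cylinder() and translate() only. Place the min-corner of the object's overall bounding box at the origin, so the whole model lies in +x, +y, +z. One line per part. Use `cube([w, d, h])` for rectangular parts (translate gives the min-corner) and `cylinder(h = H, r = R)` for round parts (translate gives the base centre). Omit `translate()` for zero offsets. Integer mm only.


translate([210, 210, 0]) cylinder(h = 11, r = 210);
translate([210, 210, 11]) cylinder(h = 272, r = 61);
translate([210, 210, 283]) cylinder(h = 11, r = 210);


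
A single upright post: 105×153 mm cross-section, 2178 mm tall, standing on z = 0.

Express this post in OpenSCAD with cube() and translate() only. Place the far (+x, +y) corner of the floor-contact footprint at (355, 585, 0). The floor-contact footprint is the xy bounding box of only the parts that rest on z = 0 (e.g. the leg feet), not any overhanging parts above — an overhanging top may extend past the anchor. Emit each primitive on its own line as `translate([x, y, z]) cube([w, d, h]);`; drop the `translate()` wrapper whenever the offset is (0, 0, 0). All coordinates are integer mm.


translate([250, 432, 0]) cube([105, 153, 2178]);


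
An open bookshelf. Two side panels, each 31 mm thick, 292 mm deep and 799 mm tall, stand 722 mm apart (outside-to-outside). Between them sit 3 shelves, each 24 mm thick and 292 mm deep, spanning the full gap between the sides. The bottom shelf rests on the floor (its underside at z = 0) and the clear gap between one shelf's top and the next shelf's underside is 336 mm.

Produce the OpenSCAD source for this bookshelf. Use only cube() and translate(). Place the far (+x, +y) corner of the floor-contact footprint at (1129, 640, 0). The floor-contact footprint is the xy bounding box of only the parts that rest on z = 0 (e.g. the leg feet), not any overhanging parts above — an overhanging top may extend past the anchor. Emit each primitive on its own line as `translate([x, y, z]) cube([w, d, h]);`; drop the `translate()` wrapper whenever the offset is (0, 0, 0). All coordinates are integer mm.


translate([407, 348, 0]) cube([31, 292, 799]);
translate([1098, 348, 0]) cube([31, 292, 799]);
translate([438, 348, 0]) cube([660, 292, 24]);
translate([438, 348, 360]) cube([660, 292, 24]);
translate([438, 348, 720]) cube([660, 292, 24]);


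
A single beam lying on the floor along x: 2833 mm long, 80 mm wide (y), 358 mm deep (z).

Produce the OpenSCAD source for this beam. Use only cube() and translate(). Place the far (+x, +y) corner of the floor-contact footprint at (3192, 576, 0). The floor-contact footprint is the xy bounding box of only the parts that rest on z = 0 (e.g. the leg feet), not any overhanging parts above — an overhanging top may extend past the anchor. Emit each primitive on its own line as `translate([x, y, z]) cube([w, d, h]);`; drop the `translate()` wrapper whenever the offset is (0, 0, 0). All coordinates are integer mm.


translate([359, 496, 0]) cube([2833, 80, 358]);


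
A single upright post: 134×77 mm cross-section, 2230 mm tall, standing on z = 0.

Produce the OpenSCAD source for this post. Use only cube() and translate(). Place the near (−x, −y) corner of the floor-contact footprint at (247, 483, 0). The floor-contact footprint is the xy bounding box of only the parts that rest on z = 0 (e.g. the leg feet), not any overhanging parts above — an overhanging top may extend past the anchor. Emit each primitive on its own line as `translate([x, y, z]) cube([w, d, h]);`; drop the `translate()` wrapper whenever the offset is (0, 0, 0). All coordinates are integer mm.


translate([247, 483, 0]) cube([134, 77, 2230]);


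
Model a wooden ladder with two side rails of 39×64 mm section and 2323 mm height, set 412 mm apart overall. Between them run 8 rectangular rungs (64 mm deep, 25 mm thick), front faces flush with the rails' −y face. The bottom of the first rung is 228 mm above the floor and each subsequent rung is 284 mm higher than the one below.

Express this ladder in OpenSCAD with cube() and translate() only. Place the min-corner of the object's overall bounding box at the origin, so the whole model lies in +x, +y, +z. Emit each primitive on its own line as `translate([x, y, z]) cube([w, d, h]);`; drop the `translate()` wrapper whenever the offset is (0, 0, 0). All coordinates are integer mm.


cube([39, 64, 2323]);
translate([373, 0, 0]) cube([39, 64, 2323]);
translate([39, 0, 228]) cube([334, 64, 25]);
translate([39, 0, 512]) cube([334, 64, 25]);
translate([39, 0, 796]) cube([334, 64, 25]);
translate([39, 0, 1080]) cube([334, 64, 25]);
translate([39, 0, 1364]) cube([334, 64, 25]);
translate([39, 0, 1648]) cube([334, 64, 25]);
translate([39, 0, 1932]) cube([334, 64, 25]);
translate([39, 0, 2216]) cube([334, 64, 25]);


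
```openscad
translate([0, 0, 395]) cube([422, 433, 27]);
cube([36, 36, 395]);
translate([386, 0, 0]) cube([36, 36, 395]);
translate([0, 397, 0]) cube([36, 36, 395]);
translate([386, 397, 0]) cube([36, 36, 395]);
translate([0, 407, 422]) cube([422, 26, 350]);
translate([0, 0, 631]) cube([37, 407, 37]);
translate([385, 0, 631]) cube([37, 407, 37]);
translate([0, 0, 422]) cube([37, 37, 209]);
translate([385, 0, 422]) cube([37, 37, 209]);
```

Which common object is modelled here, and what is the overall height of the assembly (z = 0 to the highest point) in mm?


A chair. The overall height is 772 mm.

A slab on four corner posts with a tall panel at the back — a chair. The seat slab sits at z = 395 with thickness 27, and the 350 mm backrest starts at the seat top, so the overall height is 395 + 27 + 350 = 772 mm.


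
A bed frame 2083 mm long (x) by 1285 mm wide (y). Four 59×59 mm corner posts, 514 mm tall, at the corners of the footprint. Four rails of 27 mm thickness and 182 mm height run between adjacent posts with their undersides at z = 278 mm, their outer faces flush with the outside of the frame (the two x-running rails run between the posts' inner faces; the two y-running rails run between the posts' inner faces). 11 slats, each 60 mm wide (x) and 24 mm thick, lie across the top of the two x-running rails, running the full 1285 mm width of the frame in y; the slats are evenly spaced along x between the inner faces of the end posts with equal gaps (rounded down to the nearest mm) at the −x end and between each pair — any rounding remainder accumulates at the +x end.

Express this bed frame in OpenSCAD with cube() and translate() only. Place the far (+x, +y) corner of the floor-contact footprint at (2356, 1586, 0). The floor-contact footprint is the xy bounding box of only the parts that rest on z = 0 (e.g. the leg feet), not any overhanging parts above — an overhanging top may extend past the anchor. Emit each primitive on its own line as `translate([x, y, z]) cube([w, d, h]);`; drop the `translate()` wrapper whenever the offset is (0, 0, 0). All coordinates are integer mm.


// slat z = rail_z + rail_h = 278 + 182 = 460
// slat gap = ⌊(1965 − 11·60) / 12⌋ = 108
translate([273, 301, 0]) cube([59, 59, 514]);
translate([273, 1527, 0]) cube([59, 59, 514]);
translate([2297, 301, 0]) cube([59, 59, 514]);
translate([2297, 1527, 0]) cube([59, 59, 514]);
translate([332, 301, 278]) cube([1965, 27, 182]);
translate([332, 1559, 278]) cube([1965, 27, 182]);
translate([273, 360, 278]) cube([27, 1167, 182]);
translate([2329, 360, 278]) cube([27, 1167, 182]);
translate([440, 301, 460]) cube([60, 1285, 24]);
translate([608, 301, 460]) cube([60, 1285, 24]);
translate([776, 301, 460]) cube([60, 1285, 24]);
translate([944, 301, 460]) cube([60, 1285, 24]);
translate([1112, 301, 460]) cube([60, 1285, 24]);
translate([1280, 301, 460]) cube([60, 1285, 24]);
translate([1448, 301, 460]) cube([60, 1285, 24]);
translate([1616, 301, 460]) cube([60, 1285, 24]);
translate([1784, 301, 460]) cube([60, 1285, 24]);
translate([1952, 301, 460]) cube([60, 1285, 24]);
translate([2120, 301, 460]) cube([60, 1285, 24]);


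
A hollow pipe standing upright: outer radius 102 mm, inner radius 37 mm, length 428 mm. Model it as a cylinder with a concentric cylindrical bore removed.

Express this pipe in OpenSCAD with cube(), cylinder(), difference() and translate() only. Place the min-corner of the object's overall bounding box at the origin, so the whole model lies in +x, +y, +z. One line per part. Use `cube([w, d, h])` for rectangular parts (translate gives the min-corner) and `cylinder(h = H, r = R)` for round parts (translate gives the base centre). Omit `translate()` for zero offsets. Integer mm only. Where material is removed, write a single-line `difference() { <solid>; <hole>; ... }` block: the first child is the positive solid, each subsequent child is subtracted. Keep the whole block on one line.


difference() { translate([102, 102, 0]) cylinder(h = 428, r = 102); translate([102, 102, 0]) cylinder(h = 428, r = 37); }


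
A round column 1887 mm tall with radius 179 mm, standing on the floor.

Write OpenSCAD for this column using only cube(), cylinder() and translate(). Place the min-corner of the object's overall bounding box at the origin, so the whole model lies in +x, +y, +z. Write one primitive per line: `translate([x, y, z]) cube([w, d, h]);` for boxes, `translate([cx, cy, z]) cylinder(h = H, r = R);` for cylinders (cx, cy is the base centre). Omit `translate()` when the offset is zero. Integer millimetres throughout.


translate([179, 179, 0]) cylinder(h = 1887, r = 179);


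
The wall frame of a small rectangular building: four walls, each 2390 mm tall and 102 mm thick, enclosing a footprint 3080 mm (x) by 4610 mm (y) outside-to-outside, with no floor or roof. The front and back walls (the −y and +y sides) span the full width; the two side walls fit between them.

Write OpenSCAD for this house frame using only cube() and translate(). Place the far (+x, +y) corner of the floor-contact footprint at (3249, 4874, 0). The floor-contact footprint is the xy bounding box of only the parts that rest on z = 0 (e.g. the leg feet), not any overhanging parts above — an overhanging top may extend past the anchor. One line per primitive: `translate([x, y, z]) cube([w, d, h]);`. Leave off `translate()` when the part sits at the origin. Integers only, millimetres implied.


translate([169, 264, 0]) cube([3080, 102, 2390]);
translate([169, 4772, 0]) cube([3080, 102, 2390]);
translate([169, 366, 0]) cube([102, 4406, 2390]);
translate([3147, 366, 0]) cube([102, 4406, 2390]);


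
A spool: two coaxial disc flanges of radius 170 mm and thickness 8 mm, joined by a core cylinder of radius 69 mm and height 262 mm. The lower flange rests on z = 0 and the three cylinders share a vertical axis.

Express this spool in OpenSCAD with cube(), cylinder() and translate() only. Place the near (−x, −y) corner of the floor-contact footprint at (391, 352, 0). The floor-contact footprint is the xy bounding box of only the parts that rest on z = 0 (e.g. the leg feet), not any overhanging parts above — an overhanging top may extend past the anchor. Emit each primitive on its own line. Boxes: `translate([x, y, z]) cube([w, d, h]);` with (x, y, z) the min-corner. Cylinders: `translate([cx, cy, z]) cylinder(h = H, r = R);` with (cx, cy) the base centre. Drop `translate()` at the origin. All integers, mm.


translate([561, 522, 0]) cylinder(h = 8, r = 170);
translate([561, 522, 8]) cylinder(h = 262, r = 69);
translate([561, 522, 270]) cylinder(h = 8, r = 170);


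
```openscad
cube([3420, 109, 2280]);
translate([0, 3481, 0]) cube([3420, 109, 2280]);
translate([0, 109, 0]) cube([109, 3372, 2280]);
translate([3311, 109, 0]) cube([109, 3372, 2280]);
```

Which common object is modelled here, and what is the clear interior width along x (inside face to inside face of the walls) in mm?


A house (or room) frame. The interior width is 3202 mm.

Four 2280 mm walls enclosing a rectangle with no floor or roof — a room or house frame. Outside width is 3420 mm and wall thickness is 109 mm, so the interior width is 3420 − 2 × 109 = 3202 mm.


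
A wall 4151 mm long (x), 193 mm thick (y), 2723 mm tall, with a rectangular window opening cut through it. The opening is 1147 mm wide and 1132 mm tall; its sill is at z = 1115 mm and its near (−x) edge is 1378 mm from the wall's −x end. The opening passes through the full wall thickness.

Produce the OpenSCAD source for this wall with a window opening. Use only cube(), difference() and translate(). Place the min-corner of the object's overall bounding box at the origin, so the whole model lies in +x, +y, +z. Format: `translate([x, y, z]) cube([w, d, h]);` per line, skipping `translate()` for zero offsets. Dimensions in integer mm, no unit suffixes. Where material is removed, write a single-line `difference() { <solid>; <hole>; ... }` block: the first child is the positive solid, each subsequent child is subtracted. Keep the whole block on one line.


difference() { cube([4151, 193, 2723]); translate([1378, 0, 1115]) cube([1147, 193, 1132]); }


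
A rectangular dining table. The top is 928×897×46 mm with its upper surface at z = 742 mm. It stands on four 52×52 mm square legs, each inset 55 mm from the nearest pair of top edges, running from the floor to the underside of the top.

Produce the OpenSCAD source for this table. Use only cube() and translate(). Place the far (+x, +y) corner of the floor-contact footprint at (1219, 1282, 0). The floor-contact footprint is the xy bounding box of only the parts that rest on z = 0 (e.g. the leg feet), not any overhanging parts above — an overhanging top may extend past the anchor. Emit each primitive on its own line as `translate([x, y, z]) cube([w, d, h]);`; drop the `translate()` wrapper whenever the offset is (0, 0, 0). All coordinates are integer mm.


translate([346, 440, 696]) cube([928, 897, 46]);
translate([401, 495, 0]) cube([52, 52, 696]);
translate([1167, 495, 0]) cube([52, 52, 696]);
translate([401, 1230, 0]) cube([52, 52, 696]);
translate([1167, 1230, 0]) cube([52, 52, 696]);


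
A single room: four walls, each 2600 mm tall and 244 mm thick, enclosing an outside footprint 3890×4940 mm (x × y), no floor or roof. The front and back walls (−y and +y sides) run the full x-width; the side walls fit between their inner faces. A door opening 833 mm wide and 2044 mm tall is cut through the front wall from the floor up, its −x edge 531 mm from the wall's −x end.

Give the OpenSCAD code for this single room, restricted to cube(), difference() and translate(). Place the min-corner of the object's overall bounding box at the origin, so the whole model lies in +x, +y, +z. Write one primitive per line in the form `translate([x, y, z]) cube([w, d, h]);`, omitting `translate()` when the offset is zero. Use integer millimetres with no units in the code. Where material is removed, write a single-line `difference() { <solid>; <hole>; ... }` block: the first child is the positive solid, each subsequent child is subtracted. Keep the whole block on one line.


difference() { cube([3890, 244, 2600]); translate([531, 0, 0]) cube([833, 244, 2044]); }
translate([0, 4696, 0]) cube([3890, 244, 2600]);
translate([0, 244, 0]) cube([244, 4452, 2600]);
translate([3646, 244, 0]) cube([244, 4452, 2600]);


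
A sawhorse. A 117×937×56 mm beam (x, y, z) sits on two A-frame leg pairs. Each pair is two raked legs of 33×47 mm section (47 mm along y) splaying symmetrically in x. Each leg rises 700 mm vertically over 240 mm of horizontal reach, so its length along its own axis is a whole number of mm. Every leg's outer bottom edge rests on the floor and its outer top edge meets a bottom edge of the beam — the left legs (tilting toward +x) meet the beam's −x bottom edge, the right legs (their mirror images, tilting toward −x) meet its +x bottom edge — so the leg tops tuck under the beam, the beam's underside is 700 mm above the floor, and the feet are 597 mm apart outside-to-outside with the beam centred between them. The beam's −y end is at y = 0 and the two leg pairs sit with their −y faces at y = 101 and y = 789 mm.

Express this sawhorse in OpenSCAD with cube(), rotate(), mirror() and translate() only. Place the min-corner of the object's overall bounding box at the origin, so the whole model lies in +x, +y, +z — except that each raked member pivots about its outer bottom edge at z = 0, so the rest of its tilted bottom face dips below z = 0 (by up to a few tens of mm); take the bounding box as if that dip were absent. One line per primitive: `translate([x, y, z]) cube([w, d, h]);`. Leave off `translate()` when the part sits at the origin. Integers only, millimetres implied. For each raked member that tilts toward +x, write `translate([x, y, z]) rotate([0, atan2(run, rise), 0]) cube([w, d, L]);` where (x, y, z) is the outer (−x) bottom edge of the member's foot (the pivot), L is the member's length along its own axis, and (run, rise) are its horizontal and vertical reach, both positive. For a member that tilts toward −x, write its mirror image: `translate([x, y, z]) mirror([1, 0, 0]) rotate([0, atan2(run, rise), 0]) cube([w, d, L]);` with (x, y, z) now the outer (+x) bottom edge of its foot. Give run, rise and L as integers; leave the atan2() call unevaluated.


// leg length = √(240² + 700²) = 740
// right-leg outer foot x = 2·240 + 117 = 597
// beam min-corner = (240, 0, 700)
translate([240, 0, 700]) cube([117, 937, 56]);
translate([0, 101, 0]) rotate([0, atan2(240, 700), 0]) cube([33, 47, 740]);
translate([597, 101, 0]) mirror([1, 0, 0]) rotate([0, atan2(240, 700), 0]) cube([33, 47, 740]);
translate([0, 789, 0]) rotate([0, atan2(240, 700), 0]) cube([33, 47, 740]);
translate([597, 789, 0]) mirror([1, 0, 0]) rotate([0, atan2(240, 700), 0]) cube([33, 47, 740]);


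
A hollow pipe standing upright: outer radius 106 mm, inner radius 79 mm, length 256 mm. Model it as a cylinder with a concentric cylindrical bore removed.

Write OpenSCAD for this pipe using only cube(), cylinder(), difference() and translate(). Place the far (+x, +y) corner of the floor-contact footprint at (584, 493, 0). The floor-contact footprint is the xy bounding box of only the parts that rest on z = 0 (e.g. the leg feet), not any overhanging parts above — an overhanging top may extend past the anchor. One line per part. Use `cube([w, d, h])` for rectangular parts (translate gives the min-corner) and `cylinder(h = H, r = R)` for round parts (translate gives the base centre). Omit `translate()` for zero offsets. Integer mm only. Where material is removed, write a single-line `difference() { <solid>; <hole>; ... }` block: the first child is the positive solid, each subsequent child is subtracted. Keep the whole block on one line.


difference() { translate([478, 387, 0]) cylinder(h = 256, r = 106); translate([478, 387, 0]) cylinder(h = 256, r = 79); }


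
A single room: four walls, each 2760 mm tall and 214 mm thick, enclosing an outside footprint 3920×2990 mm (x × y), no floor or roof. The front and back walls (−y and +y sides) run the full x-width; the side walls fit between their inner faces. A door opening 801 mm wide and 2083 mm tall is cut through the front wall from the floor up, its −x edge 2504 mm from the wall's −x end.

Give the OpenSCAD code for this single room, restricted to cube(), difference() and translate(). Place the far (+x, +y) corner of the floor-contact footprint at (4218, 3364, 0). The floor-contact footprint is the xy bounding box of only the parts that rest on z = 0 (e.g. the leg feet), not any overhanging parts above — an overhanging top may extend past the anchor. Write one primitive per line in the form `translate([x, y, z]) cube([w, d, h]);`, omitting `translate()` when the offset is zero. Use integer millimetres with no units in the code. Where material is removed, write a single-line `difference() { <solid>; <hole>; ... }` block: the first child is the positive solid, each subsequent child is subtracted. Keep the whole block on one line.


difference() { translate([298, 374, 0]) cube([3920, 214, 2760]); translate([2802, 374, 0]) cube([801, 214, 2083]); }
translate([298, 3150, 0]) cube([3920, 214, 2760]);
translate([298, 588, 0]) cube([214, 2562, 2760]);
translate([4004, 588, 0]) cube([214, 2562, 2760]);


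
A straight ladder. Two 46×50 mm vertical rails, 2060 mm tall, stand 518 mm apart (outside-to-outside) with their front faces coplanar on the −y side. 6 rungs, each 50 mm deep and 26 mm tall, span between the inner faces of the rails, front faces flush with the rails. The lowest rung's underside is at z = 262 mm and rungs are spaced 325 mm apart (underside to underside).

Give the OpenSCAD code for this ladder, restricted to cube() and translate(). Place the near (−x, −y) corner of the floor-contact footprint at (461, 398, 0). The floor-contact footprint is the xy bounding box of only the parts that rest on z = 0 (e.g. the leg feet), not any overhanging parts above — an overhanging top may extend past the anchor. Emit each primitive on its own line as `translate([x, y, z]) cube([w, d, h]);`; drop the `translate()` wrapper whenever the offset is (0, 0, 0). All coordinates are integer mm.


// rung span = 518 - 2*46 = 426
// rung[k] z = 262 + k*325
translate([461, 398, 0]) cube([46, 50, 2060]);
translate([933, 398, 0]) cube([46, 50, 2060]);
translate([507, 398, 262]) cube([426, 50, 26]);
translate([507, 398, 587]) cube([426, 50, 26]);
translate([507, 398, 912]) cube([426, 50, 26]);
translate([507, 398, 1237]) cube([426, 50, 26]);
translate([507, 398, 1562]) cube([426, 50, 26]);
translate([507, 398, 1887]) cube([426, 50, 26]);


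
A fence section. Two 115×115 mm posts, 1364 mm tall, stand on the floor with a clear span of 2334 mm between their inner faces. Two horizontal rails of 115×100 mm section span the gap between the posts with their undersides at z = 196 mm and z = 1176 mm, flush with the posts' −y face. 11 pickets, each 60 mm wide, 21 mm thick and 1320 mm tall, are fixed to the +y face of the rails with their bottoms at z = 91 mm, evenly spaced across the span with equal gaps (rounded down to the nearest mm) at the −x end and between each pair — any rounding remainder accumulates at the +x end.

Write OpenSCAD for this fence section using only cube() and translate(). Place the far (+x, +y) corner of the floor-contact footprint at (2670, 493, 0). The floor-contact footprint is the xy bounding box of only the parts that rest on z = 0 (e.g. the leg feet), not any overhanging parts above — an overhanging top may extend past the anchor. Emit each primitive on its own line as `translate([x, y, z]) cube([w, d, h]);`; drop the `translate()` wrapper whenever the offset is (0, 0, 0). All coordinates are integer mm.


translate([106, 378, 0]) cube([115, 115, 1364]);
translate([2555, 378, 0]) cube([115, 115, 1364]);
translate([221, 378, 196]) cube([2334, 115, 100]);
translate([221, 378, 1176]) cube([2334, 115, 100]);
translate([360, 493, 91]) cube([60, 21, 1320]);
translate([559, 493, 91]) cube([60, 21, 1320]);
translate([758, 493, 91]) cube([60, 21, 1320]);
translate([957, 493, 91]) cube([60, 21, 1320]);
translate([1156, 493, 91]) cube([60, 21, 1320]);
translate([1355, 493, 91]) cube([60, 21, 1320]);
translate([1554, 493, 91]) cube([60, 21, 1320]);
translate([1753, 493, 91]) cube([60, 21, 1320]);
translate([1952, 493, 91]) cube([60, 21, 1320]);
translate([2151, 493, 91]) cube([60, 21, 1320]);
translate([2350, 493, 91]) cube([60, 21, 1320]);


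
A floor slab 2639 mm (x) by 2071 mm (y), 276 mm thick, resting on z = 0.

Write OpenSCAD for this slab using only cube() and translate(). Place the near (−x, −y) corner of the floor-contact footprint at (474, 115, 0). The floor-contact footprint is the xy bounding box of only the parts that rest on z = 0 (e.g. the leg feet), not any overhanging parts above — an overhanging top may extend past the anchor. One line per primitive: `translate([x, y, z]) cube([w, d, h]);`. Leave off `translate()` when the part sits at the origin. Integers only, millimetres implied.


translate([474, 115, 0]) cube([2639, 2071, 276]);


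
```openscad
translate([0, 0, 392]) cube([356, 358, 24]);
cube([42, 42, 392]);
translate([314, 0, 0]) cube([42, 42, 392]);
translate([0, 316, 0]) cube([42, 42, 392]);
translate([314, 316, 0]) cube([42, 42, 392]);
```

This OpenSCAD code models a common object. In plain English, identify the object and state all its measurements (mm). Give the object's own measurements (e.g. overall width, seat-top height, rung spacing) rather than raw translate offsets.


A simple wooden stool: a rectangular seat 356 mm (x) by 358 mm (y), 24 mm thick, top face at z = 416 mm, on four square legs, each 42×42 mm in cross-section. The legs rest on z = 0, each flush with a corner of the seat.


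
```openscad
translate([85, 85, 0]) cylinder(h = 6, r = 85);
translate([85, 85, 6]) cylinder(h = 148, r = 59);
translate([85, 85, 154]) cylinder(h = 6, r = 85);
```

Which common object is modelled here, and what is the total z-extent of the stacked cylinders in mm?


A spool. The overall height is 160 mm.

Three coaxial cylinders, large–small–large — a spool. Two 6 mm flanges and a 148 mm core give 6 + 148 + 6 = 160 mm.


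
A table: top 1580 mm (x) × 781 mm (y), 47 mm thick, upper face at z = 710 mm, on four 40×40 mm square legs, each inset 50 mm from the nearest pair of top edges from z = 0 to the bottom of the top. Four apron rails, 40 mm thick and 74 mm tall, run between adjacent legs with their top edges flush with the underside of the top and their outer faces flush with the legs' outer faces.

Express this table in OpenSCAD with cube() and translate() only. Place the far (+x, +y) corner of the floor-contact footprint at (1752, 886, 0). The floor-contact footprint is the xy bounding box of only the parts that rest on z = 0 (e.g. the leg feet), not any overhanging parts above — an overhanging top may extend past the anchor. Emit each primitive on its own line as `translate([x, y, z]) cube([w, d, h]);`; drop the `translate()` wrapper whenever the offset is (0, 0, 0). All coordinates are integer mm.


translate([222, 155, 663]) cube([1580, 781, 47]);
translate([272, 205, 0]) cube([40, 40, 663]);
translate([1712, 205, 0]) cube([40, 40, 663]);
translate([272, 846, 0]) cube([40, 40, 663]);
translate([1712, 846, 0]) cube([40, 40, 663]);
translate([312, 205, 589]) cube([1400, 40, 74]);
translate([312, 846, 589]) cube([1400, 40, 74]);
translate([272, 245, 589]) cube([40, 601, 74]);
translate([1712, 245, 589]) cube([40, 601, 74]);


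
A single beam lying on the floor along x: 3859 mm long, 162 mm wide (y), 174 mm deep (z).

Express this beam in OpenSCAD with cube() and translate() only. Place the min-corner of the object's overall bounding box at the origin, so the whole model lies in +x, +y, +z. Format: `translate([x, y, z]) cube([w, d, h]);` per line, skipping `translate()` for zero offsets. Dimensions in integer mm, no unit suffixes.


cube([3859, 162, 174]);


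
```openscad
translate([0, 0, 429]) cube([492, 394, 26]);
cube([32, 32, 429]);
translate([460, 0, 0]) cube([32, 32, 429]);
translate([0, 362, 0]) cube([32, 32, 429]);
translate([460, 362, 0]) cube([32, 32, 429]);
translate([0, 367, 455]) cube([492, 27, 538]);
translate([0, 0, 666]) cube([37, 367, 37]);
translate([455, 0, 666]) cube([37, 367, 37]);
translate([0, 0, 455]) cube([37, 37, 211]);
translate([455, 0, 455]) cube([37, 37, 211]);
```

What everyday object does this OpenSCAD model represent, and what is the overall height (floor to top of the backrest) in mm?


A chair. The overall height is 993 mm.

A slab on four corner posts with a tall panel at the back — a chair. The seat slab sits at z = 429 with thickness 26, and the 538 mm backrest starts at the seat top, so the overall height is 429 + 26 + 538 = 993 mm.


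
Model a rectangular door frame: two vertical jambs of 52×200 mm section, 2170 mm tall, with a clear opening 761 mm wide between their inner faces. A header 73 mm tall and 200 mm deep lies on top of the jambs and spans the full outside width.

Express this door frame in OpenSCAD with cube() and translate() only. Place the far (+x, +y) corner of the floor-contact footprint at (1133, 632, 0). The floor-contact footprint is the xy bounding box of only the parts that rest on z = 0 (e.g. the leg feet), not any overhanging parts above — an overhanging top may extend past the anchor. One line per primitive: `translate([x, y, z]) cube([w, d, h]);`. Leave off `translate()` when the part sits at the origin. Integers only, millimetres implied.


translate([268, 432, 0]) cube([52, 200, 2170]);
translate([1081, 432, 0]) cube([52, 200, 2170]);
translate([268, 432, 2170]) cube([865, 200, 73]);


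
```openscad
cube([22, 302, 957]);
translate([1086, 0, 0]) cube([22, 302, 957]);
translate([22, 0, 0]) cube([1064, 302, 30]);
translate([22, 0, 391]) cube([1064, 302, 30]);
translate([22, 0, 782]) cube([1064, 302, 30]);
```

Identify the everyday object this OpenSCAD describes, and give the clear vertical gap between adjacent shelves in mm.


A bookshelf. The clear shelf gap is 361 mm.

Two tall side panels with 3 horizontal boards between them — a bookshelf. The first two shelf undersides are at z = 0 and z = 391; with shelf thickness 30, the clear gap is 391 − 0 − 30 = 361 mm.


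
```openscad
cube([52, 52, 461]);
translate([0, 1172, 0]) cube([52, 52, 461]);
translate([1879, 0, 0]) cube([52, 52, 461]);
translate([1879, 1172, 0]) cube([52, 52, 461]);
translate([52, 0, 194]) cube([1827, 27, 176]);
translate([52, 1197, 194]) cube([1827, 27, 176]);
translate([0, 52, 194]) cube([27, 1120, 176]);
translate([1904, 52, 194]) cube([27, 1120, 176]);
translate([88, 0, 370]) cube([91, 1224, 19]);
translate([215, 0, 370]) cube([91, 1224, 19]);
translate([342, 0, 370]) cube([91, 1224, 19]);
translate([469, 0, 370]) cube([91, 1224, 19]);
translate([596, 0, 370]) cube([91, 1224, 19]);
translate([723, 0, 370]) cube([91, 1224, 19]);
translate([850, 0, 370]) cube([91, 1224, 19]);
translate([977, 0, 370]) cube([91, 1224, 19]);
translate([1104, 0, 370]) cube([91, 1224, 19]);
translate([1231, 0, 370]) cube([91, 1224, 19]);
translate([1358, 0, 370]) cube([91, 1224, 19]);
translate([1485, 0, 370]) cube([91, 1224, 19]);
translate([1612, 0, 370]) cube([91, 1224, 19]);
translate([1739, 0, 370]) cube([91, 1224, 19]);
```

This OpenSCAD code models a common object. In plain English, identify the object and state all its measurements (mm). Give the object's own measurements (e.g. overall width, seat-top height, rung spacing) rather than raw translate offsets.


A bed frame 1931 mm long (x) by 1224 mm wide (y). Four 52×52 mm corner posts, 461 mm tall, at the corners of the footprint. Four rails of 27 mm thickness and 176 mm height run between adjacent posts with their undersides at z = 194 mm, their outer faces flush with the outside of the frame (the two x-running rails run between the posts' inner faces; the two y-running rails run between the posts' inner faces). 14 slats, each 91 mm wide (x) and 19 mm thick, lie across the top of the two x-running rails, running the full 1224 mm width of the frame in y; along x they sit between the end posts with a 36 mm gap after the −x posts and between neighbouring slats, leaving 49 mm before the +x posts.


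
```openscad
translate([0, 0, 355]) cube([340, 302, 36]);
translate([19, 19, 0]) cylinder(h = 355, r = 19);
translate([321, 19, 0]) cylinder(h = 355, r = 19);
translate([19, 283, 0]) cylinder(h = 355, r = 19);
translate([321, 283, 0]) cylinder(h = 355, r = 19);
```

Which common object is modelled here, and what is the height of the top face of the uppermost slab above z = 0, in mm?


A stool. The seat height is 391 mm.

A 340×302×36 slab at z = 355 on four corner cylinders — a stool. The seat top is 355 + 36 = 391 mm.


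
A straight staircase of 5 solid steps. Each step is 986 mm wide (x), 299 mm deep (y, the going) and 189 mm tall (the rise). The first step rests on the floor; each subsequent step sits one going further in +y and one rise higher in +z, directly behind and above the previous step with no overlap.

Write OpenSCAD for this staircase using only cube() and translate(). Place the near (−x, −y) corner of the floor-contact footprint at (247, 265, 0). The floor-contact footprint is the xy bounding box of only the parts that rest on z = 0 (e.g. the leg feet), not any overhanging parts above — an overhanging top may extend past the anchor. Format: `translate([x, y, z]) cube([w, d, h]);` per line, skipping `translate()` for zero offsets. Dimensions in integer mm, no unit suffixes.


translate([247, 265, 0]) cube([986, 299, 189]);
translate([247, 564, 189]) cube([986, 299, 189]);
translate([247, 863, 378]) cube([986, 299, 189]);
translate([247, 1162, 567]) cube([986, 299, 189]);
translate([247, 1461, 756]) cube([986, 299, 189]);


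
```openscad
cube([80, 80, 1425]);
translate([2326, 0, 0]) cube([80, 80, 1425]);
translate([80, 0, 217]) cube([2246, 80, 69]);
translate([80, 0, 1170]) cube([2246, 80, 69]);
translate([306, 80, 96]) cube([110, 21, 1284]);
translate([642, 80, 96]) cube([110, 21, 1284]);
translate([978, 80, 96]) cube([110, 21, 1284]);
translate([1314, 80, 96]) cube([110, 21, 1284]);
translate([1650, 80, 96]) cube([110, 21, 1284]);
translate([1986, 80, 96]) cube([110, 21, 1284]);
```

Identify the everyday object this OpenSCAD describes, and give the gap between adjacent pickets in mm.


A fence section. The picket gap is 226 mm.

Two posts, two rails, 6 pickets — a fence section. Span 2246 mm holds 6 pickets of 110 mm with 7 equal gaps: ⌊(2246 − 6·110) / 7⌋ = 226 mm.


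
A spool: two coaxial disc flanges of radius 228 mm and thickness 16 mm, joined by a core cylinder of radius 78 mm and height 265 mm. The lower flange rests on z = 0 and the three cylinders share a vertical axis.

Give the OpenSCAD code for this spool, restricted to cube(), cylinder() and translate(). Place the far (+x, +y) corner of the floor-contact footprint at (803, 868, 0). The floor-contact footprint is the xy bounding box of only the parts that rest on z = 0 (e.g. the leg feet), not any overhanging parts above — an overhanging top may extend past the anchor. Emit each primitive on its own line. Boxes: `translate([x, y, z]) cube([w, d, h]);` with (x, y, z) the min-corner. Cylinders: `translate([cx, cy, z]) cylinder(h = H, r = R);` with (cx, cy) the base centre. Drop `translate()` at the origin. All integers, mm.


translate([575, 640, 0]) cylinder(h = 16, r = 228);
translate([575, 640, 16]) cylinder(h = 265, r = 78);
translate([575, 640, 281]) cylinder(h = 16, r = 228);


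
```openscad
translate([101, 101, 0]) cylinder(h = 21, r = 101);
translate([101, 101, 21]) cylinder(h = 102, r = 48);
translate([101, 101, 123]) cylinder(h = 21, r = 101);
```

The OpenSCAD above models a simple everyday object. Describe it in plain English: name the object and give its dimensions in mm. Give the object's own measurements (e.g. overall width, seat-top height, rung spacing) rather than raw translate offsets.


A spool: two coaxial disc flanges of radius 101 mm and thickness 21 mm, joined by a core cylinder of radius 48 mm and height 102 mm. The lower flange rests on z = 0 and the three cylinders share a vertical axis.


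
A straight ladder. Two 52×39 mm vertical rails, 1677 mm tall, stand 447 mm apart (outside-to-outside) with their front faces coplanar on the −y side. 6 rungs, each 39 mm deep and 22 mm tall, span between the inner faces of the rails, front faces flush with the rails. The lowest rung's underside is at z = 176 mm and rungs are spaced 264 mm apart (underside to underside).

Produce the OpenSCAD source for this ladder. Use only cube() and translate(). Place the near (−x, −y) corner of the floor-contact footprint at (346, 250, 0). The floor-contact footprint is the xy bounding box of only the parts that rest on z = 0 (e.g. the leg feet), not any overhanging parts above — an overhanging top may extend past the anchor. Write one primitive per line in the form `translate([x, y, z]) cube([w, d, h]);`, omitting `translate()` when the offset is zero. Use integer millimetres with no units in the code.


translate([346, 250, 0]) cube([52, 39, 1677]);
translate([741, 250, 0]) cube([52, 39, 1677]);
translate([398, 250, 176]) cube([343, 39, 22]);
translate([398, 250, 440]) cube([343, 39, 22]);
translate([398, 250, 704]) cube([343, 39, 22]);
translate([398, 250, 968]) cube([343, 39, 22]);
translate([398, 250, 1232]) cube([343, 39, 22]);
translate([398, 250, 1496]) cube([343, 39, 22]);


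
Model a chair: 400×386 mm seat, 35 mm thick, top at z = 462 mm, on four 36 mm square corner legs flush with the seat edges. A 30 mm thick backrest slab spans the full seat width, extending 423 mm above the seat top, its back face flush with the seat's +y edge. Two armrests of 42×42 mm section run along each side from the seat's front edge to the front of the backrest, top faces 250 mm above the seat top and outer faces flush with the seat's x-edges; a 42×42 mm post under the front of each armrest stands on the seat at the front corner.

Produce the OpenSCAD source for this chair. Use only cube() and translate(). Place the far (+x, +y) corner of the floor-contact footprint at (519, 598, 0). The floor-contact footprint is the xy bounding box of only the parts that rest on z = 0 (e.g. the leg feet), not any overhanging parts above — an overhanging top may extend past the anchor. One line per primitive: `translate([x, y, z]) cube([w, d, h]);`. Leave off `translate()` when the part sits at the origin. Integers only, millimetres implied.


translate([119, 212, 427]) cube([400, 386, 35]);
translate([119, 212, 0]) cube([36, 36, 427]);
translate([483, 212, 0]) cube([36, 36, 427]);
translate([119, 562, 0]) cube([36, 36, 427]);
translate([483, 562, 0]) cube([36, 36, 427]);
translate([119, 568, 462]) cube([400, 30, 423]);
translate([119, 212, 670]) cube([42, 356, 42]);
translate([477, 212, 670]) cube([42, 356, 42]);
translate([119, 212, 462]) cube([42, 42, 208]);
translate([477, 212, 462]) cube([42, 42, 208]);
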